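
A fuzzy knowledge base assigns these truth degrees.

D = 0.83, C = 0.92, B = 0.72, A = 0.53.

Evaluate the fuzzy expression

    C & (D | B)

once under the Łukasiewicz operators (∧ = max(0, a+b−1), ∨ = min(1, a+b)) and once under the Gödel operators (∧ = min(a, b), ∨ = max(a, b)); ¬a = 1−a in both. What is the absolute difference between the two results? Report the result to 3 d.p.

Under Łukasiewicz:
  D | B = min(1, a+b) on (0.83, 0.72) = 1.00
  C & (D | B) = max(0, a+b−1) on (0.92, 1.00) = 0.92
  → value = 0.9200
Under Gödel:
  D | B = max(a, b) on (0.83, 0.72) = 0.83
  C & (D | B) = min(a, b) on (0.92, 0.83) = 0.83
  → value = 0.8300
|0.9200 − 0.8300| = 0.090

0.090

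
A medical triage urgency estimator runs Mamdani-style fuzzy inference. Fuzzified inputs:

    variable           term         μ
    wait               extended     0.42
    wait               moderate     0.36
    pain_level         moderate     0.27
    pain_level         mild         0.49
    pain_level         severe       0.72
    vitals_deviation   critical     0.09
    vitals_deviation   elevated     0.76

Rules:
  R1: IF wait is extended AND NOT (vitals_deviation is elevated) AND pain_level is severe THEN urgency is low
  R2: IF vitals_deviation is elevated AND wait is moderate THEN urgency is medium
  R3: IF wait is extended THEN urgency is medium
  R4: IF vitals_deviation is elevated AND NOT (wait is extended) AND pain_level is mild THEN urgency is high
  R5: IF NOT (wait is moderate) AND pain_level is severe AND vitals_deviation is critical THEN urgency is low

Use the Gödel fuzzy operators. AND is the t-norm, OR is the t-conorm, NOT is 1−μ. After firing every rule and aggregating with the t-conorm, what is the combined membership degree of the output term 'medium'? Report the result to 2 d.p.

R1: extended=0.42, ¬elevated=1−0.76=0.24, severe=0.72; AND[min(a, b)] → w = 0.24
R2: elevated=0.76, moderate=0.36; AND[min(a, b)] → w = 0.36
R3: extended=0.42 → w = 0.42
R4: elevated=0.76, ¬extended=1−0.42=0.58, mild=0.49; AND[min(a, b)] → w = 0.49
R5: ¬moderate=1−0.36=0.64, severe=0.72, critical=0.09; AND[min(a, b)] → w = 0.09
Rules with consequent 'medium': {R2, R3} → strengths 0.36, 0.42
Aggregate via t-conorm [max(a, b)]: 0.42

0.42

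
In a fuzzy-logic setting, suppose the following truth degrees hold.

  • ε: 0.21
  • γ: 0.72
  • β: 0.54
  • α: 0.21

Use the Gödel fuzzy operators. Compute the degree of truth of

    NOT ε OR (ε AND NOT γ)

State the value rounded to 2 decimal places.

0.79

NOT ε = 1 − 0.21 = 0.79
NOT γ = 1 − 0.72 = 0.28
ε AND NOT γ = min(a, b) on (0.21, 0.28) = 0.21
NOT ε OR (ε AND NOT γ) = max(a, b) on (0.79, 0.21) = 0.79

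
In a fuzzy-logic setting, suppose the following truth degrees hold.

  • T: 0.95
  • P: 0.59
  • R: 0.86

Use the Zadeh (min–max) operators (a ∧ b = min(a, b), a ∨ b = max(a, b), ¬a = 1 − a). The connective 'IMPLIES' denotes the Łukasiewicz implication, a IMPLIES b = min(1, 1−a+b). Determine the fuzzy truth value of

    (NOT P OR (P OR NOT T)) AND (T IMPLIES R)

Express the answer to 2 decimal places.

NOT P = 1 − 0.59 = 0.41
NOT T = 1 − 0.95 = 0.05
P OR NOT T = max(a, b) on (0.59, 0.05) = 0.59
NOT P OR (P OR NOT T) = max(a, b) on (0.41, 0.59) = 0.59
T IMPLIES R  [Łukasiewicz: min(1, 1−a+b)] with a=0.95, b=0.86 → 0.91
(NOT P OR (P OR NOT T)) AND (T IMPLIES R) = min(a, b) on (0.59, 0.91) = 0.59

0.59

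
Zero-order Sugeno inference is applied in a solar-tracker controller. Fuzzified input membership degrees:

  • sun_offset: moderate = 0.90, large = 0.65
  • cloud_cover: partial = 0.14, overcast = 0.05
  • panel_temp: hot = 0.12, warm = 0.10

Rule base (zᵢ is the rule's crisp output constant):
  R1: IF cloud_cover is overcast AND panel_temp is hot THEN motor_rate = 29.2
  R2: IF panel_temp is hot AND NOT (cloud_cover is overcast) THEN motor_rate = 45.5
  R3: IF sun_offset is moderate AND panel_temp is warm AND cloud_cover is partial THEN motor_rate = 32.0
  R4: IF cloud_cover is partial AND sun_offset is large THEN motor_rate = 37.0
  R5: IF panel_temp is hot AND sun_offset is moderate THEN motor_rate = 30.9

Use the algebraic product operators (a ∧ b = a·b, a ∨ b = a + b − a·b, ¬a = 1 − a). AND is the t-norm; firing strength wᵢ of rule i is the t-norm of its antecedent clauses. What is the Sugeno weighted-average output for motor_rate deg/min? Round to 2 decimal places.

R1 (z=29.2): overcast=0.05, hot=0.12; AND[a·b] → w = 0.0060
R2 (z=45.5): hot=0.12, ¬overcast=1−0.05=0.95; AND[a·b] → w = 0.1140
R3 (z=32.0): moderate=0.90, warm=0.10, partial=0.14; AND[a·b] → w = 0.0126
R4 (z=37.0): partial=0.14, large=0.65; AND[a·b] → w = 0.0910
R5 (z=30.9): hot=0.12, moderate=0.90; AND[a·b] → w = 0.1080
Weighted average = (0.0060·29.2 + 0.1140·45.5 + 0.0126·32.0 + 0.0910·37.0 + 0.1080·30.9) / (0.0060 + 0.1140 + 0.0126 + 0.0910 + 0.1080)
  = 12.4696 / 0.3316 = 37.60

37.60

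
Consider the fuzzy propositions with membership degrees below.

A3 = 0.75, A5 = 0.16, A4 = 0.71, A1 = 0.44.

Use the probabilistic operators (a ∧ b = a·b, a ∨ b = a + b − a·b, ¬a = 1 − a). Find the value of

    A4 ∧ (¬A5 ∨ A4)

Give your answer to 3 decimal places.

0.677

¬A5 = 1 − 0.1600 = 0.8400
¬A5 ∨ A4 = a + b − a·b on (0.8400, 0.7100) = 0.9536
A4 ∧ (¬A5 ∨ A4) = a·b on (0.7100, 0.9536) = 0.6771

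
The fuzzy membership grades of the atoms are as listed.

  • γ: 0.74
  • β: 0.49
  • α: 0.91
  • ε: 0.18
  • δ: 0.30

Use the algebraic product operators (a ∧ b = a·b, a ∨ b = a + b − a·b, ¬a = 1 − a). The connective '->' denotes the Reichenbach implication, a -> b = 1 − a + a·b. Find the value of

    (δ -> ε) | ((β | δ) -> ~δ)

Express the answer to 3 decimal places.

0.953

δ -> ε  [Reichenbach: 1 − a + a·b] with a=0.3000, b=0.1800 → 0.7540
β | δ = a + b − a·b on (0.4900, 0.3000) = 0.6430
~δ = 1 − 0.3000 = 0.7000
(β | δ) -> ~δ  [Reichenbach: 1 − a + a·b] with a=0.6430, b=0.7000 → 0.8071
(δ -> ε) | ((β | δ) -> ~δ) = a + b − a·b on (0.7540, 0.8071) = 0.9525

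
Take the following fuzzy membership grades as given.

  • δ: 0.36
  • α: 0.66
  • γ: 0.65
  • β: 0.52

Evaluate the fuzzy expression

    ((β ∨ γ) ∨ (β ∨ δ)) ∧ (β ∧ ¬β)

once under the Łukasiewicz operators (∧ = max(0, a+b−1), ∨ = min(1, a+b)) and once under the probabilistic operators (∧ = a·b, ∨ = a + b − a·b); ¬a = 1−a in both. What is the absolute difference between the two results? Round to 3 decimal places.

Under Łukasiewicz:
  β ∨ γ = min(1, a+b) on (0.52, 0.65) = 1.00
  β ∨ δ = min(1, a+b) on (0.52, 0.36) = 0.88
  (β ∨ γ) ∨ (β ∨ δ) = min(1, a+b) on (1.00, 0.88) = 1.00
  ¬β = 1 − 0.52 = 0.48
  β ∧ ¬β = max(0, a+b−1) on (0.52, 0.48) = 0.00
  ((β ∨ γ) ∨ (β ∨ δ)) ∧ (β ∧ ¬β) = max(0, a+b−1) on (1.00, 0.00) = 0.00
  → value = 0.0000
Under probabilistic:
  β ∨ γ = a + b − a·b on (0.5200, 0.6500) = 0.8320
  β ∨ δ = a + b − a·b on (0.5200, 0.3600) = 0.6928
  (β ∨ γ) ∨ (β ∨ δ) = a + b − a·b on (0.8320, 0.6928) = 0.9484
  ¬β = 1 − 0.5200 = 0.4800
  β ∧ ¬β = a·b on (0.5200, 0.4800) = 0.2496
  ((β ∨ γ) ∨ (β ∨ δ)) ∧ (β ∧ ¬β) = a·b on (0.9484, 0.2496) = 0.2367
  → value = 0.2367
|0.0000 − 0.2367| = 0.237

0.237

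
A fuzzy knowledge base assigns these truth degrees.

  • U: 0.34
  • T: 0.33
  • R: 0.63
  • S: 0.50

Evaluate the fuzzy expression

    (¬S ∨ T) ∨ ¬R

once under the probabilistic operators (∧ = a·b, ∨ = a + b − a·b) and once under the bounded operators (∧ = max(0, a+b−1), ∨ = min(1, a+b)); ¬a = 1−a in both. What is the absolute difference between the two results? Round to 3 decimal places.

0.211

Under probabilistic:
  ¬S = 1 − 0.5000 = 0.5000
  ¬S ∨ T = a + b − a·b on (0.5000, 0.3300) = 0.6650
  ¬R = 1 − 0.6300 = 0.3700
  (¬S ∨ T) ∨ ¬R = a + b − a·b on (0.6650, 0.3700) = 0.7890
  → value = 0.7890
Under bounded:
  ¬S = 1 − 0.50 = 0.50
  ¬S ∨ T = min(1, a+b) on (0.50, 0.33) = 0.83
  ¬R = 1 − 0.63 = 0.37
  (¬S ∨ T) ∨ ¬R = min(1, a+b) on (0.83, 0.37) = 1.00
  → value = 1.0000
|0.7890 − 1.0000| = 0.211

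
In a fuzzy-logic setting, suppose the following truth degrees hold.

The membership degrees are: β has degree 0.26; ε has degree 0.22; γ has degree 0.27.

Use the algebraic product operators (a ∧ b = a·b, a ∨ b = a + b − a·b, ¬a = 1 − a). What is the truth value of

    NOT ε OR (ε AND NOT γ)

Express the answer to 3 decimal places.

NOT ε = 1 − 0.2200 = 0.7800
NOT γ = 1 − 0.2700 = 0.7300
ε AND NOT γ = a·b on (0.2200, 0.7300) = 0.1606
NOT ε OR (ε AND NOT γ) = a + b − a·b on (0.7800, 0.1606) = 0.8153

0.815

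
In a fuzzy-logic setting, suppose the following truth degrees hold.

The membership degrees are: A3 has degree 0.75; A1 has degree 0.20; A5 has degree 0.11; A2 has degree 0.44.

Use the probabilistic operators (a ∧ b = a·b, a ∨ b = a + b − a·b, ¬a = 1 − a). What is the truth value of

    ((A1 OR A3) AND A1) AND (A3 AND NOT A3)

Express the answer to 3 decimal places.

0.030

A1 OR A3 = a + b − a·b on (0.2000, 0.7500) = 0.8000
(A1 OR A3) AND A1 = a·b on (0.8000, 0.2000) = 0.1600
NOT A3 = 1 − 0.7500 = 0.2500
A3 AND NOT A3 = a·b on (0.7500, 0.2500) = 0.1875
((A1 OR A3) AND A1) AND (A3 AND NOT A3) = a·b on (0.1600, 0.1875) = 0.0300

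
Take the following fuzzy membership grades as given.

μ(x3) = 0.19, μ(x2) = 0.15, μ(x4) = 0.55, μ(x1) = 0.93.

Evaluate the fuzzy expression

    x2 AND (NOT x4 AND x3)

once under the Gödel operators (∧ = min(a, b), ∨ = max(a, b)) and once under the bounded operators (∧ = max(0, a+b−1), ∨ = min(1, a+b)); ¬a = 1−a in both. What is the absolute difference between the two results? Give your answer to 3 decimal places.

Under Gödel:
  NOT x4 = 1 − 0.55 = 0.45
  NOT x4 AND x3 = min(a, b) on (0.45, 0.19) = 0.19
  x2 AND (NOT x4 AND x3) = min(a, b) on (0.15, 0.19) = 0.15
  → value = 0.1500
Under bounded:
  NOT x4 = 1 − 0.55 = 0.45
  NOT x4 AND x3 = max(0, a+b−1) on (0.45, 0.19) = 0.00
  x2 AND (NOT x4 AND x3) = max(0, a+b−1) on (0.15, 0.00) = 0.00
  → value = 0.0000
|0.1500 − 0.0000| = 0.150

0.150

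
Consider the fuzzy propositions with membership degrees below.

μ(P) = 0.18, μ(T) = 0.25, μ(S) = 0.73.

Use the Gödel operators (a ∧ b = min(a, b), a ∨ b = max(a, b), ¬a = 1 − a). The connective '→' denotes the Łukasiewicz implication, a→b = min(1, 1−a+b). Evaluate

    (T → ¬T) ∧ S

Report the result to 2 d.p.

¬T = 1 − 0.25 = 0.75
T → ¬T  [Łukasiewicz: min(1, 1−a+b)] with a=0.25, b=0.75 → 1.00
(T → ¬T) ∧ S = min(a, b) on (1.00, 0.73) = 0.73

0.73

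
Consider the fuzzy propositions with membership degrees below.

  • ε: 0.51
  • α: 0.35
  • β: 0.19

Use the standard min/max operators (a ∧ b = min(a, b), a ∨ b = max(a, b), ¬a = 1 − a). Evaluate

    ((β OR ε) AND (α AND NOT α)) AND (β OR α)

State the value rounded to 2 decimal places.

β OR ε = max(a, b) on (0.19, 0.51) = 0.51
NOT α = 1 − 0.35 = 0.65
α AND NOT α = min(a, b) on (0.35, 0.65) = 0.35
(β OR ε) AND (α AND NOT α) = min(a, b) on (0.51, 0.35) = 0.35
β OR α = max(a, b) on (0.19, 0.35) = 0.35
((β OR ε) AND (α AND NOT α)) AND (β OR α) = min(a, b) on (0.35, 0.35) = 0.35

0.35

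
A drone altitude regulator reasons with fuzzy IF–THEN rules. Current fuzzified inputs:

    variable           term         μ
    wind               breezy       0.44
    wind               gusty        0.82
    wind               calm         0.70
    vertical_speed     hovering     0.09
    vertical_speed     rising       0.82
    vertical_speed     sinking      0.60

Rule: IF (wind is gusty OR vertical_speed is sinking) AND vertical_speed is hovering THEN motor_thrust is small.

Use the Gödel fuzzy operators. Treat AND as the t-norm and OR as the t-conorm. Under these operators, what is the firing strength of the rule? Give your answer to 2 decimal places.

firing strength: (gusty=0.82 OR sinking=0.60) = 0.82; AND[min(a, b)] with hovering=0.09 → w = 0.09

0.09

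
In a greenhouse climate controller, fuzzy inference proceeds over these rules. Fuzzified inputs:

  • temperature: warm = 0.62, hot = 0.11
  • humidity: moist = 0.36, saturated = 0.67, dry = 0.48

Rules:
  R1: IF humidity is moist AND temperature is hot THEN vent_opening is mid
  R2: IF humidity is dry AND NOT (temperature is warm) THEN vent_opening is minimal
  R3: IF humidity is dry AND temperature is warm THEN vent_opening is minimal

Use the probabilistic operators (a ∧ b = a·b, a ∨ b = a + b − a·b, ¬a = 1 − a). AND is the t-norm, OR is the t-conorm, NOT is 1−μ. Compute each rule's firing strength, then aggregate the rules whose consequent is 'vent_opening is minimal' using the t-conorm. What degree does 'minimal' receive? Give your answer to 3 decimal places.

R1: moist=0.36, hot=0.11; AND[a·b] → w = 0.0396
R2: dry=0.48, ¬warm=1−0.62=0.38; AND[a·b] → w = 0.1824
R3: dry=0.48, warm=0.62; AND[a·b] → w = 0.2976
Rules with consequent 'minimal': {R2, R3} → strengths 0.1824, 0.2976
Aggregate via t-conorm [a + b − a·b]: 0.4257

0.426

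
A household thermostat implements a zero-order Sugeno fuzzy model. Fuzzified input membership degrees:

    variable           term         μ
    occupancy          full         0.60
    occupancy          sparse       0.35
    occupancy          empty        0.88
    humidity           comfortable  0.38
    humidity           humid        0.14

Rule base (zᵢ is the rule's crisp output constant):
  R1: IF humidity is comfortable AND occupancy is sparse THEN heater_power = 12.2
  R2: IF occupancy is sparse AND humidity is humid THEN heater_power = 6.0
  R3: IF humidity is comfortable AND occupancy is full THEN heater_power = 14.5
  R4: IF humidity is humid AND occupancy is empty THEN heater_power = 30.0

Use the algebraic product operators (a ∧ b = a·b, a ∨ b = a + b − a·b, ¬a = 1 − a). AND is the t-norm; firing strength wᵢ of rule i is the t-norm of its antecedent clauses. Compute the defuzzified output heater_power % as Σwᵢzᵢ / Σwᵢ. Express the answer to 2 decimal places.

R1 (z=12.2): comfortable=0.38, sparse=0.35; AND[a·b] → w = 0.1330
R2 (z=6.0): sparse=0.35, humid=0.14; AND[a·b] → w = 0.0490
R3 (z=14.5): comfortable=0.38, full=0.60; AND[a·b] → w = 0.2280
R4 (z=30.0): humid=0.14, empty=0.88; AND[a·b] → w = 0.1232
Weighted average = (0.1330·12.2 + 0.0490·6.0 + 0.2280·14.5 + 0.1232·30.0) / (0.1330 + 0.0490 + 0.2280 + 0.1232)
  = 8.9186 / 0.5332 = 16.73

16.73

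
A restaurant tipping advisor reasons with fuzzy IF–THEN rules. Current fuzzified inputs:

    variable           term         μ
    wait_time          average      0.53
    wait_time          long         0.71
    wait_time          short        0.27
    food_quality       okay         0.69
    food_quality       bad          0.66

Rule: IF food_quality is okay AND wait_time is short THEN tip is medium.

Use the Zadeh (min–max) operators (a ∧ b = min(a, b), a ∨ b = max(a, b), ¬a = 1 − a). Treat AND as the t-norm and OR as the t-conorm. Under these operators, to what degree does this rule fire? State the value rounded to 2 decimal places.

0.27

firing strength: okay=0.69, short=0.27; AND[min(a, b)] → w = 0.27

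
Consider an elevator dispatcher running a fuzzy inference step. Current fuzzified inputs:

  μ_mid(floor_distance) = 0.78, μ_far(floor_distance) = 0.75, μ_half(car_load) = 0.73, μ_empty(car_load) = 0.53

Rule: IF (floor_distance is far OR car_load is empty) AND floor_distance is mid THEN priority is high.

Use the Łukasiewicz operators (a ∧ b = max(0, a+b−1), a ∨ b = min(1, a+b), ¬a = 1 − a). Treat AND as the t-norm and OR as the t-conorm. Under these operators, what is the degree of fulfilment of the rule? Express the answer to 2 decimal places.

firing strength: (far=0.75 OR empty=0.53) = 1.00; AND[max(0, a+b−1)] with mid=0.78 → w = 0.78

0.78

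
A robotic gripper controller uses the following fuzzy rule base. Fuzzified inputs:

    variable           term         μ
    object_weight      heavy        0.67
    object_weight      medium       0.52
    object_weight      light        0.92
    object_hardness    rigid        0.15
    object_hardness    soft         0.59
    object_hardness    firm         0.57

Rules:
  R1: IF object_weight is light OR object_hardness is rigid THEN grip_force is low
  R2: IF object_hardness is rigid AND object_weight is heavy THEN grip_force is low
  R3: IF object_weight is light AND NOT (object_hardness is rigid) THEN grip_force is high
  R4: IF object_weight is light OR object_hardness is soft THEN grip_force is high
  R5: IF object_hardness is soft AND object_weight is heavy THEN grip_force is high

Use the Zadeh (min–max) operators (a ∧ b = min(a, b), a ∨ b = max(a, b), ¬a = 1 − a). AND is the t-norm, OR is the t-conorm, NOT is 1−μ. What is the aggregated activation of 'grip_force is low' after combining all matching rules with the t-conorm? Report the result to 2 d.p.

R1: light=0.92, rigid=0.15; OR[max(a, b)] → w = 0.92
R2: rigid=0.15, heavy=0.67; AND[min(a, b)] → w = 0.15
R3: light=0.92, ¬rigid=1−0.15=0.85; AND[min(a, b)] → w = 0.85
R4: light=0.92, soft=0.59; OR[max(a, b)] → w = 0.92
R5: soft=0.59, heavy=0.67; AND[min(a, b)] → w = 0.59
Rules with consequent 'low': {R1, R2} → strengths 0.92, 0.15
Aggregate via t-conorm [max(a, b)]: 0.92

0.92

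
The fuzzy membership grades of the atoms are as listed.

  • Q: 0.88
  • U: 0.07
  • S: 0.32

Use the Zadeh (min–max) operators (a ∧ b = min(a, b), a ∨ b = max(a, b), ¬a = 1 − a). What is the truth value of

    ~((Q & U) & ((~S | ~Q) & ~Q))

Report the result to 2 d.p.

Q & U = min(a, b) on (0.88, 0.07) = 0.07
~S = 1 − 0.32 = 0.68
~Q = 1 − 0.88 = 0.12
~S | ~Q = max(a, b) on (0.68, 0.12) = 0.68
~Q = 1 − 0.88 = 0.12
(~S | ~Q) & ~Q = min(a, b) on (0.68, 0.12) = 0.12
(Q & U) & ((~S | ~Q) & ~Q) = min(a, b) on (0.07, 0.12) = 0.07
~((Q & U) & ((~S | ~Q) & ~Q)) = 1 − 0.07 = 0.93

0.93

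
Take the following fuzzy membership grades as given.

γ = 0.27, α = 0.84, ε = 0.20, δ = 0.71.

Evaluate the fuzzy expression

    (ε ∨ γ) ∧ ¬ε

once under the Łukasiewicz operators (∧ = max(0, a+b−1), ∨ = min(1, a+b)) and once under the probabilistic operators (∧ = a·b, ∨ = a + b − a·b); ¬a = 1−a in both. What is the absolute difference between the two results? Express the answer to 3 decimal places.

0.063

Under Łukasiewicz:
  ε ∨ γ = min(1, a+b) on (0.20, 0.27) = 0.47
  ¬ε = 1 − 0.20 = 0.80
  (ε ∨ γ) ∧ ¬ε = max(0, a+b−1) on (0.47, 0.80) = 0.27
  → value = 0.2700
Under probabilistic:
  ε ∨ γ = a + b − a·b on (0.2000, 0.2700) = 0.4160
  ¬ε = 1 − 0.2000 = 0.8000
  (ε ∨ γ) ∧ ¬ε = a·b on (0.4160, 0.8000) = 0.3328
  → value = 0.3328
|0.2700 − 0.3328| = 0.063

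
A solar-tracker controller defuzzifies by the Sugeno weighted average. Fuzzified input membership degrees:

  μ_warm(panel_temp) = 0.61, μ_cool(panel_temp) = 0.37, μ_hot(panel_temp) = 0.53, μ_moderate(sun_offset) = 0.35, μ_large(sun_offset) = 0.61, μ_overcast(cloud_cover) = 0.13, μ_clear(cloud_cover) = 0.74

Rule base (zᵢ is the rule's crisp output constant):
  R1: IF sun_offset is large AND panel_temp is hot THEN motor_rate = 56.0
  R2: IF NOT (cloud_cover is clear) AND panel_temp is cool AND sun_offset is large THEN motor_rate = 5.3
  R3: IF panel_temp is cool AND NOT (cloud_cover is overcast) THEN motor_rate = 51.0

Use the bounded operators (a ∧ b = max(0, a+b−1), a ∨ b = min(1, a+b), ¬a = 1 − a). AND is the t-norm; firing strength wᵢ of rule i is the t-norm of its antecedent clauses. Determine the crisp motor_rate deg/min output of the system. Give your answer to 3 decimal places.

R1 (z=56.0): large=0.61, hot=0.53; AND[max(0, a+b−1)] → w = 0.14
R2 (z=5.3): ¬clear=1−0.74=0.26, cool=0.37, large=0.61; AND[max(0, a+b−1)] → w = 0.00
R3 (z=51.0): cool=0.37, ¬overcast=1−0.13=0.87; AND[max(0, a+b−1)] → w = 0.24
Weighted average = (0.14·56.0 + 0.00·5.3 + 0.24·51.0) / (0.14 + 0.00 + 0.24)
  = 20.0800 / 0.3800 = 52.842

52.842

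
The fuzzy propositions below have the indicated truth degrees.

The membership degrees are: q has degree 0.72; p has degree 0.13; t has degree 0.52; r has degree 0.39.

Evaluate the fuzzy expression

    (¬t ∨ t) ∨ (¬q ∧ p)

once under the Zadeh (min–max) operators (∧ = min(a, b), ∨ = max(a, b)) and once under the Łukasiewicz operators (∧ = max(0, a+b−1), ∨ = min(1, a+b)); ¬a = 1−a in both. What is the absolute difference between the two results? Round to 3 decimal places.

Under Zadeh (min–max):
  ¬t = 1 − 0.52 = 0.48
  ¬t ∨ t = max(a, b) on (0.48, 0.52) = 0.52
  ¬q = 1 − 0.72 = 0.28
  ¬q ∧ p = min(a, b) on (0.28, 0.13) = 0.13
  (¬t ∨ t) ∨ (¬q ∧ p) = max(a, b) on (0.52, 0.13) = 0.52
  → value = 0.5200
Under Łukasiewicz:
  ¬t = 1 − 0.52 = 0.48
  ¬t ∨ t = min(1, a+b) on (0.48, 0.52) = 1.00
  ¬q = 1 − 0.72 = 0.28
  ¬q ∧ p = max(0, a+b−1) on (0.28, 0.13) = 0.00
  (¬t ∨ t) ∨ (¬q ∧ p) = min(1, a+b) on (1.00, 0.00) = 1.00
  → value = 1.0000
|0.5200 − 1.0000| = 0.480

0.480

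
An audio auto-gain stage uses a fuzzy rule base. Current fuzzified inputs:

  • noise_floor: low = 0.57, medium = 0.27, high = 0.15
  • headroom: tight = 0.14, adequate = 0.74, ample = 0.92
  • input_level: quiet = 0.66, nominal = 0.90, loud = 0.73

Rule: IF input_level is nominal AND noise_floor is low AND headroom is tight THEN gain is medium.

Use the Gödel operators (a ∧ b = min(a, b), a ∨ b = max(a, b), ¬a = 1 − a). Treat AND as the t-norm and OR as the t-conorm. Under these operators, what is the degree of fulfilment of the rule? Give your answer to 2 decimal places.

0.14

firing strength: nominal=0.90, low=0.57, tight=0.14; AND[min(a, b)] → w = 0.14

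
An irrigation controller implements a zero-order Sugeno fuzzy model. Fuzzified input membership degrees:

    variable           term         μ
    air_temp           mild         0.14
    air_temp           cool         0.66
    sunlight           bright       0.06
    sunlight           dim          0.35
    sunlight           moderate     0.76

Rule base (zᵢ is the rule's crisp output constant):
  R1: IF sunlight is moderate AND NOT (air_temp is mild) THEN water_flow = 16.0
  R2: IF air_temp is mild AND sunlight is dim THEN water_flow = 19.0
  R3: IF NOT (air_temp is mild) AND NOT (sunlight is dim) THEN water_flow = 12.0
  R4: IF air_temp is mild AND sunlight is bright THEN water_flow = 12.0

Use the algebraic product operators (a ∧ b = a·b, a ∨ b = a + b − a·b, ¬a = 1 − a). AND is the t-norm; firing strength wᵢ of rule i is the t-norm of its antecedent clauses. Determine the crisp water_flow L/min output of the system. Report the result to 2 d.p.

14.33

R1 (z=16.0): moderate=0.76, ¬mild=1−0.14=0.86; AND[a·b] → w = 0.6536
R2 (z=19.0): mild=0.14, dim=0.35; AND[a·b] → w = 0.0490
R3 (z=12.0): ¬mild=1−0.14=0.86, ¬dim=1−0.35=0.65; AND[a·b] → w = 0.5590
R4 (z=12.0): mild=0.14, bright=0.06; AND[a·b] → w = 0.0084
Weighted average = (0.6536·16.0 + 0.0490·19.0 + 0.5590·12.0 + 0.0084·12.0) / (0.6536 + 0.0490 + 0.5590 + 0.0084)
  = 18.1974 / 1.2700 = 14.33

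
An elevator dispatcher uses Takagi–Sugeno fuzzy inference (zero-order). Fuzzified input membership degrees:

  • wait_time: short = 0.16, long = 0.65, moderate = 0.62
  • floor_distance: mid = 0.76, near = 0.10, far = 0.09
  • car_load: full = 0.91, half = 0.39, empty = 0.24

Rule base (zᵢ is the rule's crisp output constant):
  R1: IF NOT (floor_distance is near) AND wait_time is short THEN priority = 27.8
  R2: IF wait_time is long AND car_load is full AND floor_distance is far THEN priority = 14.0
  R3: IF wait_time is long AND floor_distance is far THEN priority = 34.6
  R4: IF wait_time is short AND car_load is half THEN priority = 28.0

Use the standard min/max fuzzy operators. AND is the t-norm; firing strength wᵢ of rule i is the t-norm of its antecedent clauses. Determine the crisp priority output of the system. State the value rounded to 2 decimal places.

26.60

R1 (z=27.8): ¬near=1−0.10=0.90, short=0.16; AND[min(a, b)] → w = 0.16
R2 (z=14.0): long=0.65, full=0.91, far=0.09; AND[min(a, b)] → w = 0.09
R3 (z=34.6): long=0.65, far=0.09; AND[min(a, b)] → w = 0.09
R4 (z=28.0): short=0.16, half=0.39; AND[min(a, b)] → w = 0.16
Weighted average = (0.16·27.8 + 0.09·14.0 + 0.09·34.6 + 0.16·28.0) / (0.16 + 0.09 + 0.09 + 0.16)
  = 13.3020 / 0.5000 = 26.60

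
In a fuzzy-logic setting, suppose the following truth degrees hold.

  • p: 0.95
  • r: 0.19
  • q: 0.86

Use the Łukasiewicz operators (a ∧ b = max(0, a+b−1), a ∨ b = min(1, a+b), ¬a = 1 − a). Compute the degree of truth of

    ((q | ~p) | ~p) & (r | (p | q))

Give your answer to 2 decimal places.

~p = 1 − 0.95 = 0.05
q | ~p = min(1, a+b) on (0.86, 0.05) = 0.91
~p = 1 − 0.95 = 0.05
(q | ~p) | ~p = min(1, a+b) on (0.91, 0.05) = 0.96
p | q = min(1, a+b) on (0.95, 0.86) = 1.00
r | (p | q) = min(1, a+b) on (0.19, 1.00) = 1.00
((q | ~p) | ~p) & (r | (p | q)) = max(0, a+b−1) on (0.96, 1.00) = 0.96

0.96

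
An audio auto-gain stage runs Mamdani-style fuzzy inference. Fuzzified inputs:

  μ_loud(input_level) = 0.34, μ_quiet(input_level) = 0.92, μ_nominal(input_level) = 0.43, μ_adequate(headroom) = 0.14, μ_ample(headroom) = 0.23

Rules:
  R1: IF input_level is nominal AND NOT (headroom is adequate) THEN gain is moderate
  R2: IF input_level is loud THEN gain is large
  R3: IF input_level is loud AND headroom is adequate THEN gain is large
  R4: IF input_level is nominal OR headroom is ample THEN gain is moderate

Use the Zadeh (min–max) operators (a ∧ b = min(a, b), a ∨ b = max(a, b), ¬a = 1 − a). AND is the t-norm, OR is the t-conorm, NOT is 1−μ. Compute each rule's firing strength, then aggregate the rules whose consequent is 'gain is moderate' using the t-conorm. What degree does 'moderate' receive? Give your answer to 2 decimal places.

R1: nominal=0.43, ¬adequate=1−0.14=0.86; AND[min(a, b)] → w = 0.43
R2: loud=0.34 → w = 0.34
R3: loud=0.34, adequate=0.14; AND[min(a, b)] → w = 0.14
R4: nominal=0.43, ample=0.23; OR[max(a, b)] → w = 0.43
Rules with consequent 'moderate': {R1, R4} → strengths 0.43, 0.43
Aggregate via t-conorm [max(a, b)]: 0.43

0.43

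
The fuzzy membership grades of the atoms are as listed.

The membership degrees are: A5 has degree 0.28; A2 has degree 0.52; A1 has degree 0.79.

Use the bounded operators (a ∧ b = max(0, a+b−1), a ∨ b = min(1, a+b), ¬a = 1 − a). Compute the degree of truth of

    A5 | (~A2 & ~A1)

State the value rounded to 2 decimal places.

0.28

~A2 = 1 − 0.52 = 0.48
~A1 = 1 − 0.79 = 0.21
~A2 & ~A1 = max(0, a+b−1) on (0.48, 0.21) = 0.00
A5 | (~A2 & ~A1) = min(1, a+b) on (0.28, 0.00) = 0.28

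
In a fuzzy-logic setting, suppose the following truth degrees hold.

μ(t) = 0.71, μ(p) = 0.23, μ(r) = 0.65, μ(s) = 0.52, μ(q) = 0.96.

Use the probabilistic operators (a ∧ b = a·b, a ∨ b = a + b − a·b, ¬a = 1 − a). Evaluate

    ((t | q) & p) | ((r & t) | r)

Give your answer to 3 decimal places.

t | q = a + b − a·b on (0.7100, 0.9600) = 0.9884
(t | q) & p = a·b on (0.9884, 0.2300) = 0.2273
r & t = a·b on (0.6500, 0.7100) = 0.4615
(r & t) | r = a + b − a·b on (0.4615, 0.6500) = 0.8115
((t | q) & p) | ((r & t) | r) = a + b − a·b on (0.2273, 0.8115) = 0.8544

0.854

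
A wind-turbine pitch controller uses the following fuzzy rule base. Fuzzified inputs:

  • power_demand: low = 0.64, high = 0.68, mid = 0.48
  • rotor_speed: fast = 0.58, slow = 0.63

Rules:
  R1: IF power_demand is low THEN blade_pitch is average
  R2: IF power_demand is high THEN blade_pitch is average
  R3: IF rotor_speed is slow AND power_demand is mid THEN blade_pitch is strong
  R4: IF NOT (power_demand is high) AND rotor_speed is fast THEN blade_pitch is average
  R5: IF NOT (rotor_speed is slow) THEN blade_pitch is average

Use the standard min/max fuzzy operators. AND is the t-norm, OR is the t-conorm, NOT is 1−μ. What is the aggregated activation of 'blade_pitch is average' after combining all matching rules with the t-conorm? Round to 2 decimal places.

R1: low=0.64 → w = 0.64
R2: high=0.68 → w = 0.68
R3: slow=0.63, mid=0.48; AND[min(a, b)] → w = 0.48
R4: ¬high=1−0.68=0.32, fast=0.58; AND[min(a, b)] → w = 0.32
R5: ¬slow=1−0.63=0.37 → w = 0.37
Rules with consequent 'average': {R1, R2, R4, R5} → strengths 0.64, 0.68, 0.32, 0.37
Aggregate via t-conorm [max(a, b)]: 0.68

0.68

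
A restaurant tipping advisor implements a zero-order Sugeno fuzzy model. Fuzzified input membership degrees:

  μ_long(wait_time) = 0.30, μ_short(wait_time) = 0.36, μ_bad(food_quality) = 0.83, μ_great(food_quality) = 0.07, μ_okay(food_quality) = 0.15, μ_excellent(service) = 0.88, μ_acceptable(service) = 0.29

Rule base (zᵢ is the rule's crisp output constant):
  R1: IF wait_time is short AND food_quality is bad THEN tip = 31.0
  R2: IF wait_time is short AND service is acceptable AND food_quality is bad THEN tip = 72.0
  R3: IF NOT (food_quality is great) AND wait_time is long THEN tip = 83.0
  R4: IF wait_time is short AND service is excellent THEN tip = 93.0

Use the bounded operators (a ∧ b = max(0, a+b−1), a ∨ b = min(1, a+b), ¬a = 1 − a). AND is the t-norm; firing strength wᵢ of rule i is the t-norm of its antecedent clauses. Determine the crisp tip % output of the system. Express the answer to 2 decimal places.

71.67

R1 (z=31.0): short=0.36, bad=0.83; AND[max(0, a+b−1)] → w = 0.19
R2 (z=72.0): short=0.36, acceptable=0.29, bad=0.83; AND[max(0, a+b−1)] → w = 0.00
R3 (z=83.0): ¬great=1−0.07=0.93, long=0.30; AND[max(0, a+b−1)] → w = 0.23
R4 (z=93.0): short=0.36, excellent=0.88; AND[max(0, a+b−1)] → w = 0.24
Weighted average = (0.19·31.0 + 0.00·72.0 + 0.23·83.0 + 0.24·93.0) / (0.19 + 0.00 + 0.23 + 0.24)
  = 47.3000 / 0.6600 = 71.67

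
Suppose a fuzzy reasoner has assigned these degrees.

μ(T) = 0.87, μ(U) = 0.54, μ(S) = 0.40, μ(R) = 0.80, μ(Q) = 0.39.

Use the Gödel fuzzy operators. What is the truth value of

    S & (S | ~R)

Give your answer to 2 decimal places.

0.40

~R = 1 − 0.80 = 0.20
S | ~R = max(a, b) on (0.40, 0.20) = 0.40
S & (S | ~R) = min(a, b) on (0.40, 0.40) = 0.40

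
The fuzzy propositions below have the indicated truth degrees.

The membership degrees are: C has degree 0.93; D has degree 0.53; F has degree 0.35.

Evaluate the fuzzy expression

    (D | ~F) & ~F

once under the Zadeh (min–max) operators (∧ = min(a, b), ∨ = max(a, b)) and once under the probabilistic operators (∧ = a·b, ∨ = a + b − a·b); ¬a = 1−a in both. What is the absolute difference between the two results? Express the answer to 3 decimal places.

0.107

Under Zadeh (min–max):
  ~F = 1 − 0.35 = 0.65
  D | ~F = max(a, b) on (0.53, 0.65) = 0.65
  ~F = 1 − 0.35 = 0.65
  (D | ~F) & ~F = min(a, b) on (0.65, 0.65) = 0.65
  → value = 0.6500
Under probabilistic:
  ~F = 1 − 0.3500 = 0.6500
  D | ~F = a + b − a·b on (0.5300, 0.6500) = 0.8355
  ~F = 1 − 0.3500 = 0.6500
  (D | ~F) & ~F = a·b on (0.8355, 0.6500) = 0.5431
  → value = 0.5431
|0.6500 − 0.5431| = 0.107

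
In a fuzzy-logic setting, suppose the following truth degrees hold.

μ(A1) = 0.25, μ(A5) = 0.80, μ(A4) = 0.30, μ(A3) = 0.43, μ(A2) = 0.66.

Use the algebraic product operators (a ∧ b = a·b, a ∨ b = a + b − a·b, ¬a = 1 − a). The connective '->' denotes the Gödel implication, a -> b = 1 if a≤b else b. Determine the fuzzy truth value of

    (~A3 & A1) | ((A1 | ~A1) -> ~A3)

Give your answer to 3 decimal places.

~A3 = 1 − 0.4300 = 0.5700
~A3 & A1 = a·b on (0.5700, 0.2500) = 0.1425
~A1 = 1 − 0.2500 = 0.7500
A1 | ~A1 = a + b − a·b on (0.2500, 0.7500) = 0.8125
~A3 = 1 − 0.4300 = 0.5700
(A1 | ~A1) -> ~A3  [Gödel: 1 if a≤b else b] with a=0.8125, b=0.5700 → 0.5700
(~A3 & A1) | ((A1 | ~A1) -> ~A3) = a + b − a·b on (0.1425, 0.5700) = 0.6313

0.631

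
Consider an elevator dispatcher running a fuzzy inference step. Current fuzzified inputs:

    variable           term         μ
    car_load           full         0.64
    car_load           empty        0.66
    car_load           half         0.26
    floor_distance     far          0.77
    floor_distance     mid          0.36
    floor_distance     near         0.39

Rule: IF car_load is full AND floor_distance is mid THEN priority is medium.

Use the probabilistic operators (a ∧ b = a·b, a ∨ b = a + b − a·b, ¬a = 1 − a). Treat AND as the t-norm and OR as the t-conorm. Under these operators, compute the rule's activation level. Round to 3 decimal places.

0.230

firing strength: full=0.64, mid=0.36; AND[a·b] → w = 0.2304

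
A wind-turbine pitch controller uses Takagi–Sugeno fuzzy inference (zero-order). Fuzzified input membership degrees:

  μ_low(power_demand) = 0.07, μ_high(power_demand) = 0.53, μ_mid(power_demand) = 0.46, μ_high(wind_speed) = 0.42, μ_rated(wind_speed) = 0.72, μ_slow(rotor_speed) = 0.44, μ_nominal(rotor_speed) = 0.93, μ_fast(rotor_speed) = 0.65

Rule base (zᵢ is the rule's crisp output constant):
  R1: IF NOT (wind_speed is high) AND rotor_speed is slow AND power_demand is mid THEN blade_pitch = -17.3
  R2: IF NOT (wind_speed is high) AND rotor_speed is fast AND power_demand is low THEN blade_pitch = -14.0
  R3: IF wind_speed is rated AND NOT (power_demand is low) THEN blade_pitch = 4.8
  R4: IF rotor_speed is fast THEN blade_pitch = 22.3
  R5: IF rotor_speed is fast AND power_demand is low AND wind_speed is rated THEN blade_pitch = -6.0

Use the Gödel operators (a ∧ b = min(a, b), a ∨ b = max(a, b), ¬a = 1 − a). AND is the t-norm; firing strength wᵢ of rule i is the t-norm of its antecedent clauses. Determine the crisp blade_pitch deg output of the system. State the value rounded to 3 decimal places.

4.584

R1 (z=-17.3): ¬high=1−0.42=0.58, slow=0.44, mid=0.46; AND[min(a, b)] → w = 0.44
R2 (z=-14.0): ¬high=1−0.42=0.58, fast=0.65, low=0.07; AND[min(a, b)] → w = 0.07
R3 (z=4.8): rated=0.72, ¬low=1−0.07=0.93; AND[min(a, b)] → w = 0.72
R4 (z=22.3): fast=0.65 → w = 0.65
R5 (z=-6.0): fast=0.65, low=0.07, rated=0.72; AND[min(a, b)] → w = 0.07
Weighted average = (0.44·-17.3 + 0.07·-14.0 + 0.72·4.8 + 0.65·22.3 + 0.07·-6.0) / (0.44 + 0.07 + 0.72 + 0.65 + 0.07)
  = 8.9390 / 1.9500 = 4.584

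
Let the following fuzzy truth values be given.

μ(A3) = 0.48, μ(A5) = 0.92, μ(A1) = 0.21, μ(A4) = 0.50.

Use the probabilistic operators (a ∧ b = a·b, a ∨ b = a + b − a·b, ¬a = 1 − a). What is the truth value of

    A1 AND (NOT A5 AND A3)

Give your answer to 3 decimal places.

0.008

NOT A5 = 1 − 0.9200 = 0.0800
NOT A5 AND A3 = a·b on (0.0800, 0.4800) = 0.0384
A1 AND (NOT A5 AND A3) = a·b on (0.2100, 0.0384) = 0.0081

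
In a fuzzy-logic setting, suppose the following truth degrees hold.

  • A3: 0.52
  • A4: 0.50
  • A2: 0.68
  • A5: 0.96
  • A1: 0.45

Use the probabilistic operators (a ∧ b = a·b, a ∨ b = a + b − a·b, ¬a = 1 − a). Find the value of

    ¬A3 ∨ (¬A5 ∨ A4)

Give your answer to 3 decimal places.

0.750

¬A3 = 1 − 0.5200 = 0.4800
¬A5 = 1 − 0.9600 = 0.0400
¬A5 ∨ A4 = a + b − a·b on (0.0400, 0.5000) = 0.5200
¬A3 ∨ (¬A5 ∨ A4) = a + b − a·b on (0.4800, 0.5200) = 0.7504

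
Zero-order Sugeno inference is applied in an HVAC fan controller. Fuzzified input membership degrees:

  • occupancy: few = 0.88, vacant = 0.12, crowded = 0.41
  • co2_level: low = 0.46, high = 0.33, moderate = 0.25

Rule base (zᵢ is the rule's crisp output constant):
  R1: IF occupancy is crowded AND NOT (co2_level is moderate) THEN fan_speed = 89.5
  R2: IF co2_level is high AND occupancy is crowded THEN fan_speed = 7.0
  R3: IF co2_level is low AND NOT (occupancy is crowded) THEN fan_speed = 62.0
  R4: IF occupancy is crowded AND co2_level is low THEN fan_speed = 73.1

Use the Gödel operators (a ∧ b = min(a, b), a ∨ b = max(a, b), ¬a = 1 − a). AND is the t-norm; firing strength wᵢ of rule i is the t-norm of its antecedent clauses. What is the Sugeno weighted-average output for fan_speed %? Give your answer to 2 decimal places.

60.56

R1 (z=89.5): crowded=0.41, ¬moderate=1−0.25=0.75; AND[min(a, b)] → w = 0.41
R2 (z=7.0): high=0.33, crowded=0.41; AND[min(a, b)] → w = 0.33
R3 (z=62.0): low=0.46, ¬crowded=1−0.41=0.59; AND[min(a, b)] → w = 0.46
R4 (z=73.1): crowded=0.41, low=0.46; AND[min(a, b)] → w = 0.41
Weighted average = (0.41·89.5 + 0.33·7.0 + 0.46·62.0 + 0.41·73.1) / (0.41 + 0.33 + 0.46 + 0.41)
  = 97.4960 / 1.6100 = 60.56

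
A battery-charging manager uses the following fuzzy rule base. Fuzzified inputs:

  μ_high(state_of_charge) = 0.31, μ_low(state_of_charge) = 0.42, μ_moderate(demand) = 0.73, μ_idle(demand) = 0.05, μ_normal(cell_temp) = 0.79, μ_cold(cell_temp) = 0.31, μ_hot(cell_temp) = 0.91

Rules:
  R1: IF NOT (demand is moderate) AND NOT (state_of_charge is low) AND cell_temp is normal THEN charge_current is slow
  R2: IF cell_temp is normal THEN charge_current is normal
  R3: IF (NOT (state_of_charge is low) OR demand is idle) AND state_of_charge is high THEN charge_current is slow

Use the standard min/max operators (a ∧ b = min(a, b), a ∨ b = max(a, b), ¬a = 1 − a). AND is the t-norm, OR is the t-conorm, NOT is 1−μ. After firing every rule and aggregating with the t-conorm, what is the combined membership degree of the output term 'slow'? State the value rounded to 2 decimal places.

R1: ¬moderate=1−0.73=0.27, ¬low=1−0.42=0.58, normal=0.79; AND[min(a, b)] → w = 0.27
R2: normal=0.79 → w = 0.79
R3: (¬low=1−0.42=0.58 OR idle=0.05) = 0.58; AND[min(a, b)] with high=0.31 → w = 0.31
Rules with consequent 'slow': {R1, R3} → strengths 0.27, 0.31
Aggregate via t-conorm [max(a, b)]: 0.31

0.31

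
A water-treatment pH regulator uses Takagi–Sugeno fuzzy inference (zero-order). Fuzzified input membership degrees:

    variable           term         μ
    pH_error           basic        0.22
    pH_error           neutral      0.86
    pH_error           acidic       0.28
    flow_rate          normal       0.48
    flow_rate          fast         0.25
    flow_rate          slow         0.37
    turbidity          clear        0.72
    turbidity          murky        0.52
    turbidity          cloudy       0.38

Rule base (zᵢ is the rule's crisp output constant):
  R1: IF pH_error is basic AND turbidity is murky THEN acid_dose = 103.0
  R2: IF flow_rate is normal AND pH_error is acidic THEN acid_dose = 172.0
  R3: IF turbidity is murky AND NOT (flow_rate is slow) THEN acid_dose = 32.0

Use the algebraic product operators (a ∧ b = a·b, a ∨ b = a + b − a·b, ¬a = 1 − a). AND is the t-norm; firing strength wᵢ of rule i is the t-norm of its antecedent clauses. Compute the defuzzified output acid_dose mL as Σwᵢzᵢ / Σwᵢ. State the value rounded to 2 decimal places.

R1 (z=103.0): basic=0.22, murky=0.52; AND[a·b] → w = 0.1144
R2 (z=172.0): normal=0.48, acidic=0.28; AND[a·b] → w = 0.1344
R3 (z=32.0): murky=0.52, ¬slow=1−0.37=0.63; AND[a·b] → w = 0.3276
Weighted average = (0.1144·103.0 + 0.1344·172.0 + 0.3276·32.0) / (0.1144 + 0.1344 + 0.3276)
  = 45.3832 / 0.5764 = 78.74

78.74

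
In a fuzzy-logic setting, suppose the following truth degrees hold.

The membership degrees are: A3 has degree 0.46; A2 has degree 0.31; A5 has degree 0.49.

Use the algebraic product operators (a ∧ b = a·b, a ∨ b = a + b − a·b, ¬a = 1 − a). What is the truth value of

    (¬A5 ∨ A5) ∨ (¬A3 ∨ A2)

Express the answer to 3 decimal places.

0.921

¬A5 = 1 − 0.4900 = 0.5100
¬A5 ∨ A5 = a + b − a·b on (0.5100, 0.4900) = 0.7501
¬A3 = 1 − 0.4600 = 0.5400
¬A3 ∨ A2 = a + b − a·b on (0.5400, 0.3100) = 0.6826
(¬A5 ∨ A5) ∨ (¬A3 ∨ A2) = a + b − a·b on (0.7501, 0.6826) = 0.9207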